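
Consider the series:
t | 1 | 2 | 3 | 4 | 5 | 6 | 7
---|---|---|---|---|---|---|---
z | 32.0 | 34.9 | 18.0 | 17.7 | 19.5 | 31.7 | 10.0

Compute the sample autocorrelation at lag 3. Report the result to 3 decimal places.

-0.117

Mean z̄ = (32.0 + 34.9 + 18.0 + 17.7 + 19.5 + 31.7 + 10.0)/7 = 23.4000
Σ(z_t−z̄)(z_{t+3}−z̄) = (-49.0200) + (-44.8500) + (-44.8200) + (76.3800) = -62.3100
Denominator Σ(z_t−z̄)² = 531.5200
r_3 = -62.3100 / 531.5200 = -0.117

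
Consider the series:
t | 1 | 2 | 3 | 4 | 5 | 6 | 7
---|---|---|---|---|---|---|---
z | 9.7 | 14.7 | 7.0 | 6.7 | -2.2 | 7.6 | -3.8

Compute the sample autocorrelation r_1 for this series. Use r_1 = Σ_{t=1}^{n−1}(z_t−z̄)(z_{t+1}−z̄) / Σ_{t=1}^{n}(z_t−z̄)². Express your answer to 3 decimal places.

Mean z̄ = (9.7 + 14.7 + 7.0 + 6.7 − 2.2 + 7.6 − 3.8)/7 = 5.6714
Σ(z_t−z̄)(z_{t+1}−z̄) = (36.3722) + (11.9951) + (1.3665) + (-8.0963) + (-15.1806) + (-18.2663) = 8.1906
Denominator Σ(z_t−z̄)² = 255.9543
r_1 = 8.1906 / 255.9543 = 0.032

0.032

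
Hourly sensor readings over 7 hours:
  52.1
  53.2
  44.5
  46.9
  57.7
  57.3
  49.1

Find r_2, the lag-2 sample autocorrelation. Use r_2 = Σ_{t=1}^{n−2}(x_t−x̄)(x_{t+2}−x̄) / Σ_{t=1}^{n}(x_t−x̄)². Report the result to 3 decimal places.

-0.640

Mean x̄ = (52.1 + 53.2 + 44.5 + 46.9 + 57.7 + 57.3 + 49.1)/7 = 51.5429
Σ(x_t−x̄)(x_{t+2}−x̄) = (-3.9239) + (-7.6939) + (-43.3639) + (-26.7296) + (-15.0410) = -96.7522
Denominator Σ(x_t−x̄)² = 151.2371
r_2 = -96.7522 / 151.2371 = -0.640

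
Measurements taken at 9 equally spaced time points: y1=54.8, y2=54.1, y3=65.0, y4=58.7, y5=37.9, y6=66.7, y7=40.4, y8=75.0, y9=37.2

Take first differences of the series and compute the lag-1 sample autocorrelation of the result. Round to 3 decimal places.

-0.740

First differences Δy: -0.7, 10.9, -6.3, -20.8, 28.8, -26.3, 34.6, -37.8
Mean of differences = -2.2000
Numerator Σ(Δy_t−Δȳ)(Δy_{t+1}−Δȳ) = -3478.4600
Denominator Σ(Δy_t−Δȳ)² = 4700.0400
r_1(Δy) = -3478.4600 / 4700.0400 = -0.740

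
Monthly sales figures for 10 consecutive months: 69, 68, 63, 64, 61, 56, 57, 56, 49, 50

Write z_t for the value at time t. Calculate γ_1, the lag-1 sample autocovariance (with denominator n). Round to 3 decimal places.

28.131

Mean z̄ = (69 + 68 + 63 + 64 + 61 + 56 + 57 + 56 + 49 + 50)/10 = 59.3000
Σ_{t=1}^{9}(z_t−z̄)(z_{t+1}−z̄) = 281.3100
γ_1 = 281.3100 / 10 = 28.131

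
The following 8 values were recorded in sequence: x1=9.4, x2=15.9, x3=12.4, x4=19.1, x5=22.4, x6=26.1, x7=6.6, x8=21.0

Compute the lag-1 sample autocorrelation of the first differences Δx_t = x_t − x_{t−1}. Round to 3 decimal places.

-0.509

First differences Δx: 6.5, -3.5, 6.7, 3.3, 3.7, -19.5, 14.4
Mean of differences = 1.6571
Numerator Σ(Δx_t−Δx̄)(Δx_{t+1}−Δx̄) = -352.1647
Denominator Σ(Δx_t−Δx̄)² = 692.3571
r_1(Δx) = -352.1647 / 692.3571 = -0.509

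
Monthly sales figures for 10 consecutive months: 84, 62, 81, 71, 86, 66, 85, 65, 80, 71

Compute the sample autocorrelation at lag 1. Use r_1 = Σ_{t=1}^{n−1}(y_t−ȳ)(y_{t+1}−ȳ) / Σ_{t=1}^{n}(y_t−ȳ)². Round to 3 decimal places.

Mean ȳ = (84 + 62 + 81 + 71 + 86 + 66 + 85 + 65 + 80 + 71)/10 = 75.1000
Numerator Σ_{t=1}^{9}(y_t−ȳ)(y_{t+1}−ȳ) = -621.6100
Denominator Σ(y_t−ȳ)² = 744.9000
r_1 = -621.6100 / 744.9000 = -0.834

-0.834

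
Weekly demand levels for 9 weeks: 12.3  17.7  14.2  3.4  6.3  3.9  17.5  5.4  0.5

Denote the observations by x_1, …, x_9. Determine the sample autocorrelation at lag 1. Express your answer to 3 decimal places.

0.090

Mean x̄ = (12.3 + 17.7 + 14.2 + 3.4 + 6.3 + 3.9 + 17.5 + 5.4 + 0.5)/9 = 9.0222
Numerator Σ_{t=1}^{8}(x_t−x̄)(x_{t+1}−x̄) = 30.2495
Denominator Σ(x_t−x̄)² = 335.7356
r_1 = 30.2495 / 335.7356 = 0.090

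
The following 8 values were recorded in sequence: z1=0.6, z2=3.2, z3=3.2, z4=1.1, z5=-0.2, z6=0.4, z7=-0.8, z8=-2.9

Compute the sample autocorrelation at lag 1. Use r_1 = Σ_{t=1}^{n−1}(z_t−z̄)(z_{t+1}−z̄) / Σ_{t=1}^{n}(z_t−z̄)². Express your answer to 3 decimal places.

Mean z̄ = (0.6 + 3.2 + 3.2 + 1.1 − 0.2 + 0.4 − 0.8 − 2.9)/8 = 0.5750
Deviations from mean: 0.0250, 2.6250, 2.6250, 0.5250, -0.7750, -0.1750, -1.3750, -3.4750
Numerator Σ_{t=1}^{7}(z_t−z̄)(z_{t+1}−z̄) = 13.0819
Denominator Σ(z_t−z̄)² = 28.6550
r_1 = 13.0819 / 28.6550 = 0.457

0.457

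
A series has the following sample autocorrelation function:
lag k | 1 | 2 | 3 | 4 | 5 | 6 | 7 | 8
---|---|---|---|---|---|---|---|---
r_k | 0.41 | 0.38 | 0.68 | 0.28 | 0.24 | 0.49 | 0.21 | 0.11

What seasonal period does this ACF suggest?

The largest autocorrelation is r_3 = 0.68, with a weaker echo at lag 6 (0.49); the remaining lags stay at or below 0.41. The elevated value at lag 1 (0.41), dropping to 0.38 at lag 2, reflects decaying short-term dependence rather than seasonality.
The dominant spike at lag 3 indicates a seasonal period of 3.

3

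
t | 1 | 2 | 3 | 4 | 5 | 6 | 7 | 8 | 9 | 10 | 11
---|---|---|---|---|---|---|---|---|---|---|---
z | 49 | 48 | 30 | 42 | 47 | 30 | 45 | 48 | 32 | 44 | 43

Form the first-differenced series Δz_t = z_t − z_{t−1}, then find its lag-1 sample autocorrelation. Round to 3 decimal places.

First differences Δz: -1, -18, 12, 5, -17, 15, 3, -16, 12, -1
Mean of differences = -0.6000
Numerator Σ(Δz_t−Δz̄)(Δz_{t+1}−Δz̄) = -687.7600
Denominator Σ(Δz_t−Δz̄)² = 1414.4000
r_1(Δz) = -687.7600 / 1414.4000 = -0.486

-0.486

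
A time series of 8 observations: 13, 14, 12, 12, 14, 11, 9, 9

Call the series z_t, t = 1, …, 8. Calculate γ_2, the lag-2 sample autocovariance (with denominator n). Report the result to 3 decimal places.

Mean z̄ = (13 + 14 + 12 + 12 + 14 + 11 + 9 + 9)/8 = 11.7500
Deviations: 1.2500, 2.2500, 0.2500, 0.2500, 2.2500, -0.7500, -2.7500, -2.7500
Σ_{t=1}^{6}(z_t−z̄)(z_{t+2}−z̄) = -2.8750
γ_2 = -2.8750 / 8 = -0.359

-0.359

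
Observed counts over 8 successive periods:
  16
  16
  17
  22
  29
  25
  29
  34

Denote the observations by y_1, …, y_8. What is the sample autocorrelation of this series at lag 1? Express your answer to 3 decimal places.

0.548

Mean ȳ = (16 + 16 + 17 + 22 + 29 + 25 + 29 + 34)/8 = 23.5000
Deviations from mean: -7.5000, -7.5000, -6.5000, -1.5000, 5.5000, 1.5000, 5.5000, 10.5000
Numerator Σ_{t=1}^{7}(y_t−ȳ)(y_{t+1}−ȳ) = 180.7500
Denominator Σ(y_t−ȳ)² = 330.0000
r_1 = 180.7500 / 330.0000 = 0.548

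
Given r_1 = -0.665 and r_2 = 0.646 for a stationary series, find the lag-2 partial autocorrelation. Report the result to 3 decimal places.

φ_{22} = (r_2 − r_1²) / (1 − r_1²)
r_1² = (-0.665)² = 0.442225
Numerator = 0.646 − 0.4422 = 0.2038; denominator = 1 − 0.4422 = 0.5578
φ_{22} = 0.2038 / 0.5578 = 0.365

0.365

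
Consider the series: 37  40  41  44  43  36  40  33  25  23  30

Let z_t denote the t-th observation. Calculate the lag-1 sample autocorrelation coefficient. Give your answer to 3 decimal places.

Mean z̄ = (37 + 40 + 41 + 44 + 43 + 36 + 40 + 33 + 25 + 23 + 30)/11 = 35.6364
Numerator Σ_{t=1}^{10}(z_t−z̄)(z_{t+1}−z̄) = 362.2314
Denominator Σ(z_t−z̄)² = 504.5455
r_1 = 362.2314 / 504.5455 = 0.718

0.718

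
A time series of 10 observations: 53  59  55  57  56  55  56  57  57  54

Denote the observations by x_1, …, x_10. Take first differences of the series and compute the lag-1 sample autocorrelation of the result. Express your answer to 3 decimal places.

First differences Δx: 6, -4, 2, -1, -1, 1, 1, 0, -3
Mean of differences = 0.1111
Numerator Σ(Δx_t−Δx̄)(Δx_{t+1}−Δx̄) = -32.7901
Denominator Σ(Δx_t−Δx̄)² = 68.8889
r_1(Δx) = -32.7901 / 68.8889 = -0.476

-0.476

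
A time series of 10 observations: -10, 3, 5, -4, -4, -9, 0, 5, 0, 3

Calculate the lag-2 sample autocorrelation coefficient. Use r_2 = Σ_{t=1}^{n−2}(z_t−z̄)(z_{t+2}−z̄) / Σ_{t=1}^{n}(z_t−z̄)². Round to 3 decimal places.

-0.320

Mean z̄ = (-10 + 3 + 5 − 4 − 4 − 9 + 0 + 5 + 0 + 3)/10 = -1.1000
Numerator Σ_{t=1}^{8}(z_t−z̄)(z_{t+2}−z̄) = -86.1200
Denominator Σ(z_t−z̄)² = 268.9000
r_2 = -86.1200 / 268.9000 = -0.320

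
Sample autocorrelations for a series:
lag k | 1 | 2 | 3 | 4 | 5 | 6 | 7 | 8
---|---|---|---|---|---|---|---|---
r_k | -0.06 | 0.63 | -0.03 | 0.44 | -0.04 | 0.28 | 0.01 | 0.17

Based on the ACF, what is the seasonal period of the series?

The largest autocorrelation is r_2 = 0.63, with weaker echoes at lags 4 (0.44), 6 (0.28) and 8 (0.17); the remaining lags stay at or below 0.01.
The dominant spike at lag 2 indicates a seasonal period of 2.

2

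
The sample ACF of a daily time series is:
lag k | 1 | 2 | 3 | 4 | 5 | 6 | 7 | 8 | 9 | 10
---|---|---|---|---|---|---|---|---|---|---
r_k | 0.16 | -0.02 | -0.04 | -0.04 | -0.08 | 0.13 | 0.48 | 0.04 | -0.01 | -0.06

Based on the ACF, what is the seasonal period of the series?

The largest autocorrelation is r_7 = 0.48; the remaining lags stay at or below 0.16.
The dominant spike at lag 7 indicates a seasonal period of 7.

7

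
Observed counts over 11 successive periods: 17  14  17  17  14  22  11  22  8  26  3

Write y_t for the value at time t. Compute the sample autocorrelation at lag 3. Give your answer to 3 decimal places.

Mean ȳ = (17 + 14 + 17 + 17 + 14 + 22 + 11 + 22 + 8 + 26 + 3)/11 = 15.5455
Numerator Σ_{t=1}^{8}(y_t−ȳ)(y_{t+3}−ȳ) = -179.8926
Denominator Σ(y_t−ȳ)² = 438.7273
r_3 = -179.8926 / 438.7273 = -0.410

-0.410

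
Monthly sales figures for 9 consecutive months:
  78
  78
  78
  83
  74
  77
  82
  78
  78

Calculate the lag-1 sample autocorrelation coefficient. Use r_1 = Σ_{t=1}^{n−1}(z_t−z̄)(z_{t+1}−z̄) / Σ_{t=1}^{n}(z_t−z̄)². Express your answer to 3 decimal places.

Mean z̄ = (78 + 78 + 78 + 83 + 74 + 77 + 82 + 78 + 78)/9 = 78.4444
Numerator Σ_{t=1}^{8}(z_t−z̄)(z_{t+1}−z̄) = -21.9753
Denominator Σ(z_t−z̄)² = 56.2222
r_1 = -21.9753 / 56.2222 = -0.391

-0.391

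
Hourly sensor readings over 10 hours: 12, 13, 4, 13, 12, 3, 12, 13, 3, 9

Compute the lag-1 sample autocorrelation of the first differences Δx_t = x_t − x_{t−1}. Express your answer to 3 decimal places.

-0.510

First differences Δx: 1, -9, 9, -1, -9, 9, 1, -10, 6
Mean of differences = -0.3333
Numerator Σ(Δx_t−Δx̄)(Δx_{t+1}−Δx̄) = -235.4444
Denominator Σ(Δx_t−Δx̄)² = 462.0000
r_1(Δx) = -235.4444 / 462.0000 = -0.510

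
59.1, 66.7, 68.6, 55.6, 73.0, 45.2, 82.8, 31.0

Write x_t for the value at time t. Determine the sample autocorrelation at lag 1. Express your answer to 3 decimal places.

-0.658

Mean x̄ = (59.1 + 66.7 + 68.6 + 55.6 + 73.0 + 45.2 + 82.8 + 31.0)/8 = 60.2500
Deviations from mean: -1.1500, 6.4500, 8.3500, -4.6500, 12.7500, -15.0500, 22.5500, -29.2500
Σ(x_t−x̄)(x_{t+1}−x̄) = (-7.4175) + (53.8575) + (-38.8275) + (-59.2875) + (-191.8875) + (-339.3775) + (-659.5875) = -1242.5275
Denominator Σ(x_t−x̄)² = 1887.4000
r_1 = -1242.5275 / 1887.4000 = -0.658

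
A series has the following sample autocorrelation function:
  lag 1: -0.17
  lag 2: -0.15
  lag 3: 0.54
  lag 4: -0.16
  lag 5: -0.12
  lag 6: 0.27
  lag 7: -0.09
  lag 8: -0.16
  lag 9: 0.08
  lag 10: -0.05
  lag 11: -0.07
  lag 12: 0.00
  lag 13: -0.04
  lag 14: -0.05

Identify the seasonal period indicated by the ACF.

The largest autocorrelation is r_3 = 0.54, with a weaker echo at lag 6 (0.27); the remaining lags stay at or below 0.08.
The dominant spike at lag 3 indicates a seasonal period of 3.

3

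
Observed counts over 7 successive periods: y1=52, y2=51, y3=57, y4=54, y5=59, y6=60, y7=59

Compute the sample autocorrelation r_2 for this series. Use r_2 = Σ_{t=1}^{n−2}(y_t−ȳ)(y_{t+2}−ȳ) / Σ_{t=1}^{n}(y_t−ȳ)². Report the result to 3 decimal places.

Mean ȳ = (52 + 51 + 57 + 54 + 59 + 60 + 59)/7 = 56.0000
Σ(y_t−ȳ)(y_{t+2}−ȳ) = (-4.0000) + (10.0000) + (3.0000) + (-8.0000) + (9.0000) = 10.0000
Denominator Σ(y_t−ȳ)² = 80.0000
r_2 = 10.0000 / 80.0000 = 0.125

0.125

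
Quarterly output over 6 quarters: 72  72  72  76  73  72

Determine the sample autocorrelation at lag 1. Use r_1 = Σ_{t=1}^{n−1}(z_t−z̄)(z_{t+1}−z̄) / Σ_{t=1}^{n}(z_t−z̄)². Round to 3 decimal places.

-0.067

Mean z̄ = (72 + 72 + 72 + 76 + 73 + 72)/6 = 72.8333
Deviations from mean: -0.8333, -0.8333, -0.8333, 3.1667, 0.1667, -0.8333
Σ(z_t−z̄)(z_{t+1}−z̄) = (0.6944) + (0.6944) + (-2.6389) + (0.5278) + (-0.1389) = -0.8611
Denominator Σ(z_t−z̄)² = 12.8333
r_1 = -0.8611 / 12.8333 = -0.067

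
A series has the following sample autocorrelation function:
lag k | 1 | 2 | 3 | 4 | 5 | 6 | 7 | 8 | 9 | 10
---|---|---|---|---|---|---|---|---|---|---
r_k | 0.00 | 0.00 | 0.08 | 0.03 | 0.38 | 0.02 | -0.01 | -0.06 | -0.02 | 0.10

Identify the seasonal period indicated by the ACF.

The largest autocorrelation is r_5 = 0.38; the remaining lags stay at or below 0.10.
The dominant spike at lag 5 indicates a seasonal period of 5.

5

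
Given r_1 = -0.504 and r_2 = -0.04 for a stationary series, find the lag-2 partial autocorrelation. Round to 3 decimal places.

-0.394

φ_{22} = (r_2 − r_1²) / (1 − r_1²)
r_1² = (-0.504)² = 0.254016
Numerator = -0.04 − 0.2540 = -0.2940; denominator = 1 − 0.2540 = 0.7460
φ_{22} = -0.2940 / 0.7460 = -0.394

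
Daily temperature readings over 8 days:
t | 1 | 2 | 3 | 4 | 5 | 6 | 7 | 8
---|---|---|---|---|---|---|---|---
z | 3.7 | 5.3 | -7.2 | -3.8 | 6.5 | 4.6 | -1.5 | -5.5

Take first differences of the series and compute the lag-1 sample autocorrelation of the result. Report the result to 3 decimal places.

-0.068

First differences Δz: 1.6, -12.5, 3.4, 10.3, -1.9, -6.1, -4.0
Mean of differences = -1.3143
Numerator Σ(Δz_t−Δz̄)(Δz_{t+1}−Δz̄) = -21.7245
Denominator Σ(Δz_t−Δz̄)² = 321.1886
r_1(Δz) = -21.7245 / 321.1886 = -0.068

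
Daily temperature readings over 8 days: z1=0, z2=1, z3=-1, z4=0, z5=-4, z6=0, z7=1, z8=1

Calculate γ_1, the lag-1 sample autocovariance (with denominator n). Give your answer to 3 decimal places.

Mean z̄ = (0 + 1 − 1 + 0 − 4 + 0 + 1 + 1)/8 = -0.2500
Σ_{t=1}^{7}(z_t−z̄)(z_{t+1}−z̄) = -0.8125
γ_1 = -0.8125 / 8 = -0.102

-0.102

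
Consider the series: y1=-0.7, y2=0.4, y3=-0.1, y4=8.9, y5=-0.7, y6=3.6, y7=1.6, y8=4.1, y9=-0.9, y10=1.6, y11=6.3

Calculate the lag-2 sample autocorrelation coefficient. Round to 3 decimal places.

0.030

Mean ȳ = (-0.7 + 0.4 − 0.1 + 8.9 − 0.7 + 3.6 + 1.6 + 4.1 − 0.9 + 1.6 + 6.3)/11 = 2.1909
Numerator Σ_{t=1}^{9}(y_t−ȳ)(y_{t+2}−ȳ) = 3.0798
Denominator Σ(y_t−ȳ)² = 102.9491
r_2 = 3.0798 / 102.9491 = 0.030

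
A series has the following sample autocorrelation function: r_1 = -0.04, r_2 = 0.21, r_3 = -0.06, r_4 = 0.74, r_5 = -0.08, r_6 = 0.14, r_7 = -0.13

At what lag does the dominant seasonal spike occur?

The largest autocorrelation is r_4 = 0.74; the remaining lags stay at or below 0.21.
The dominant spike at lag 4 indicates a seasonal period of 4.

4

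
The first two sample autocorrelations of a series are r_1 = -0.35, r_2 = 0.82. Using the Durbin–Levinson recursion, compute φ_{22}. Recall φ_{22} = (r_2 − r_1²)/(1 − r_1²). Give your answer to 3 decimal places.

φ_{22} = (r_2 − r_1²) / (1 − r_1²)
r_1² = (-0.35)² = 0.1225
Numerator = 0.82 − 0.1225 = 0.6975; denominator = 1 − 0.1225 = 0.8775
φ_{22} = 0.6975 / 0.8775 = 0.795

0.795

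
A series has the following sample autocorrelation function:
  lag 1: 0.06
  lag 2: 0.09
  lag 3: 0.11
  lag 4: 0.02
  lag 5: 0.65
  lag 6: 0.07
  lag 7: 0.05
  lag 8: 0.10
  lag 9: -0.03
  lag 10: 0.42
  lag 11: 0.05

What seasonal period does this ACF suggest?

5

The largest autocorrelation is r_5 = 0.65, with a weaker echo at lag 10 (0.42); the remaining lags stay at or below 0.11.
The dominant spike at lag 5 indicates a seasonal period of 5.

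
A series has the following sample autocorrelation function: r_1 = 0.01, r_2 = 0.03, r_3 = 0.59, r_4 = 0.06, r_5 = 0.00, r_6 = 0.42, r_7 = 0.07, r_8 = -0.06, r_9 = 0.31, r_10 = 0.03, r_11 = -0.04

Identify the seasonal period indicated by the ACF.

The largest autocorrelation is r_3 = 0.59, with weaker echoes at lags 6 (0.42) and 9 (0.31); the remaining lags stay at or below 0.07.
The dominant spike at lag 3 indicates a seasonal period of 3.

3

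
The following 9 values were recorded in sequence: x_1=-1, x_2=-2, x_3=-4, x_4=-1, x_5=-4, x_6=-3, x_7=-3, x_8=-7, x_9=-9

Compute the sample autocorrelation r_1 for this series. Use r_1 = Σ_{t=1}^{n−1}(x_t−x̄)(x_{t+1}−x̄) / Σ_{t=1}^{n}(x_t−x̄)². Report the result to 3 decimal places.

0.314

Mean x̄ = (-1 − 2 − 4 − 1 − 4 − 3 − 3 − 7 − 9)/9 = -3.7778
Numerator Σ_{t=1}^{8}(x_t−x̄)(x_{t+1}−x̄) = 18.0617
Denominator Σ(x_t−x̄)² = 57.5556
r_1 = 18.0617 / 57.5556 = 0.314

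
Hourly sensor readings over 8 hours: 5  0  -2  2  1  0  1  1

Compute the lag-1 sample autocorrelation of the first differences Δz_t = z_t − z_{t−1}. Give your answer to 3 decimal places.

-0.038

First differences Δz: -5, -2, 4, -1, -1, 1, 0
Mean of differences = -0.5714
Numerator Σ(Δz_t−Δz̄)(Δz_{t+1}−Δz̄) = -1.7551
Denominator Σ(Δz_t−Δz̄)² = 45.7143
r_1(Δz) = -1.7551 / 45.7143 = -0.038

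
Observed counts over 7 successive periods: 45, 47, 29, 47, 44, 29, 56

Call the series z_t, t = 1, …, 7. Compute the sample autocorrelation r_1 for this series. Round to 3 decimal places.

Mean z̄ = (45 + 47 + 29 + 47 + 44 + 29 + 56)/7 = 42.4286
Deviations from mean: 2.5714, 4.5714, -13.4286, 4.5714, 1.5714, -13.4286, 13.5714
Σ(z_t−z̄)(z_{t+1}−z̄) = (11.7551) + (-61.3878) + (-61.3878) + (7.1837) + (-21.1020) + (-182.2449) = -307.1837
Denominator Σ(z_t−z̄)² = 595.7143
r_1 = -307.1837 / 595.7143 = -0.516

-0.516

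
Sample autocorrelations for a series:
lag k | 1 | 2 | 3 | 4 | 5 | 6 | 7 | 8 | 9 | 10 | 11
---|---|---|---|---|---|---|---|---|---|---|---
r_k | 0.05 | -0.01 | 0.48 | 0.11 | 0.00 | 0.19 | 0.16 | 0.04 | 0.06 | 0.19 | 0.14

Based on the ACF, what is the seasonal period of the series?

The largest autocorrelation is r_3 = 0.48; the remaining lags stay at or below 0.19.
The dominant spike at lag 3 indicates a seasonal period of 3.

3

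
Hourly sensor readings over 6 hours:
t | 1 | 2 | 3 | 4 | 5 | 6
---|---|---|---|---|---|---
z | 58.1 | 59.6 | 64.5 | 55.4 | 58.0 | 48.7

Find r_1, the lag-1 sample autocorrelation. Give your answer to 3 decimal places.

-0.025

Mean z̄ = (58.1 + 59.6 + 64.5 + 55.4 + 58.0 + 48.7)/6 = 57.3833
Σ(z_t−z̄)(z_{t+1}−z̄) = (1.5886) + (15.7753) + (-14.1147) + (-1.2231) + (-5.3547) = -3.3286
Denominator Σ(z_t−z̄)² = 135.7883
r_1 = -3.3286 / 135.7883 = -0.025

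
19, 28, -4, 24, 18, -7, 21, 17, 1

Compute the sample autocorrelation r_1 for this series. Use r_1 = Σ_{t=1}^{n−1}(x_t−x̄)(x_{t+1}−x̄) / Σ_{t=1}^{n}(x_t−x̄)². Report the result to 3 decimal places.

-0.434

Mean x̄ = (19 + 28 − 4 + 24 + 18 − 7 + 21 + 17 + 1)/9 = 13.0000
Numerator Σ_{t=1}^{8}(x_t−x̄)(x_{t+1}−x̄) = -573.0000
Denominator Σ(x_t−x̄)² = 1320.0000
r_1 = -573.0000 / 1320.0000 = -0.434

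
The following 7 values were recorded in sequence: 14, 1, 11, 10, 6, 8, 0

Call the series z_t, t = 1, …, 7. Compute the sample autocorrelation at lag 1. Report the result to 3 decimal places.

Mean z̄ = (14 + 1 + 11 + 10 + 6 + 8 + 0)/7 = 7.1429
Deviations from mean: 6.8571, -6.1429, 3.8571, 2.8571, -1.1429, 0.8571, -7.1429
Σ(z_t−z̄)(z_{t+1}−z̄) = (-42.1224) + (-23.6939) + (11.0204) + (-3.2653) + (-0.9796) + (-6.1224) = -65.1633
Denominator Σ(z_t−z̄)² = 160.8571
r_1 = -65.1633 / 160.8571 = -0.405

-0.405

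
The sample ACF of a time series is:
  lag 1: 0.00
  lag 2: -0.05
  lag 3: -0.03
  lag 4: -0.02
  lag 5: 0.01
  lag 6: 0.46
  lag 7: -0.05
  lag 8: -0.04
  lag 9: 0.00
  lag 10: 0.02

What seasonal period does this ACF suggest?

The largest autocorrelation is r_6 = 0.46; the remaining lags stay at or below 0.02.
The dominant spike at lag 6 indicates a seasonal period of 6.

6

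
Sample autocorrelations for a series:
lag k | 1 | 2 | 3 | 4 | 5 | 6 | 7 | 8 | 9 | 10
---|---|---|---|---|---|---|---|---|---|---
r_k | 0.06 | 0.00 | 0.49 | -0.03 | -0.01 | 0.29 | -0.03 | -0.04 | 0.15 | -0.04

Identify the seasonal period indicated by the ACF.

3

The largest autocorrelation is r_3 = 0.49, with weaker echoes at lags 6 (0.29) and 9 (0.15); the remaining lags stay at or below 0.06.
The dominant spike at lag 3 indicates a seasonal period of 3.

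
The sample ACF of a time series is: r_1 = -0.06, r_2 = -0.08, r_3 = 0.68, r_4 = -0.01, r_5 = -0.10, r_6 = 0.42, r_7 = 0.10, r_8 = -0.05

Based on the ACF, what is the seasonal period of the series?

3

The largest autocorrelation is r_3 = 0.68, with a weaker echo at lag 6 (0.42); the remaining lags stay at or below 0.10.
The dominant spike at lag 3 indicates a seasonal period of 3.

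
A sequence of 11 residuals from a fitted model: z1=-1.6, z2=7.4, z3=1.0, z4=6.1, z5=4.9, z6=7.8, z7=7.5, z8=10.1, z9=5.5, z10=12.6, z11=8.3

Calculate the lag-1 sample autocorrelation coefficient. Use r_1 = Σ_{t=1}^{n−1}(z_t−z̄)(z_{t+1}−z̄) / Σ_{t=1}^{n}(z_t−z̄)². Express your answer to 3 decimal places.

-0.029

Mean z̄ = (-1.6 + 7.4 + 1.0 + 6.1 + 4.9 + 7.8 + 7.5 + 10.1 + 5.5 + 12.6 + 8.3)/11 = 6.3273
Numerator Σ_{t=1}^{10}(z_t−z̄)(z_{t+1}−z̄) = -4.5698
Denominator Σ(z_t−z̄)² = 156.1618
r_1 = -4.5698 / 156.1618 = -0.029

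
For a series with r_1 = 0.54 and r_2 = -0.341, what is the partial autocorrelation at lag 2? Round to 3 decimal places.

φ_{22} = (r_2 − r_1²) / (1 − r_1²)
r_1² = (0.54)² = 0.2916
Numerator = -0.341 − 0.2916 = -0.6326; denominator = 1 − 0.2916 = 0.7084
φ_{22} = -0.6326 / 0.7084 = -0.893

-0.893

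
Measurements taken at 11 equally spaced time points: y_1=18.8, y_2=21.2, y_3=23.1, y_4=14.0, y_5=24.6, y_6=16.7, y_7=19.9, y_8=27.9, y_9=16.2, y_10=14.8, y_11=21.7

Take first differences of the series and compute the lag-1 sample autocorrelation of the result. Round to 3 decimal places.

-0.527

First differences Δy: 2.4, 1.9, -9.1, 10.6, -7.9, 3.2, 8.0, -11.7, -1.4, 6.9
Mean of differences = 0.2900
Numerator Σ(Δy_t−Δȳ)(Δy_{t+1}−Δȳ) = -277.7181
Denominator Σ(Δy_t−Δȳ)² = 526.8090
r_1(Δy) = -277.7181 / 526.8090 = -0.527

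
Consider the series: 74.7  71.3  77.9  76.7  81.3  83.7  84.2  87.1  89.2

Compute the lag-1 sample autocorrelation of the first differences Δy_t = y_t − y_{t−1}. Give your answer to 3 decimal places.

First differences Δy: -3.4, 6.6, -1.2, 4.6, 2.4, 0.5, 2.9, 2.1
Mean of differences = 1.8125
Numerator Σ(Δy_t−Δȳ)(Δy_{t+1}−Δȳ) = -48.0227
Denominator Σ(Δy_t−Δȳ)² = 70.2688
r_1(Δy) = -48.0227 / 70.2688 = -0.683

-0.683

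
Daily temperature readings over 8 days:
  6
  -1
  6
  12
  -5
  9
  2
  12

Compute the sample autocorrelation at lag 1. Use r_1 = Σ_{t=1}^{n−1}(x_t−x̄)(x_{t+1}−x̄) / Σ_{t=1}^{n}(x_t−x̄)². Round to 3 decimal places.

-0.564

Mean x̄ = (6 − 1 + 6 + 12 − 5 + 9 + 2 + 12)/8 = 5.1250
Deviations from mean: 0.8750, -6.1250, 0.8750, 6.8750, -10.1250, 3.8750, -3.1250, 6.8750
Numerator Σ_{t=1}^{7}(x_t−x̄)(x_{t+1}−x̄) = -147.1406
Denominator Σ(x_t−x̄)² = 260.8750
r_1 = -147.1406 / 260.8750 = -0.564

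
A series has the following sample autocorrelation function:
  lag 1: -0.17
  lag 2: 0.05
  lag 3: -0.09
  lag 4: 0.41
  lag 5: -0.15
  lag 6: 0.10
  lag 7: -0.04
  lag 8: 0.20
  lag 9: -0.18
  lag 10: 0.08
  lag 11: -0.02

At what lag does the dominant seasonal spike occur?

The largest autocorrelation is r_4 = 0.41, with a weaker echo at lag 8 (0.20); the remaining lags stay at or below 0.10.
The dominant spike at lag 4 indicates a seasonal period of 4.

4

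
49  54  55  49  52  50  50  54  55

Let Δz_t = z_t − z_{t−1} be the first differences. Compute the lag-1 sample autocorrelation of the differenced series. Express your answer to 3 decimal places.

-0.246

First differences Δz: 5, 1, -6, 3, -2, 0, 4, 1
Mean of differences = 0.7500
Numerator Σ(Δz_t−Δz̄)(Δz_{t+1}−Δz̄) = -21.5625
Denominator Σ(Δz_t−Δz̄)² = 87.5000
r_1(Δz) = -21.5625 / 87.5000 = -0.246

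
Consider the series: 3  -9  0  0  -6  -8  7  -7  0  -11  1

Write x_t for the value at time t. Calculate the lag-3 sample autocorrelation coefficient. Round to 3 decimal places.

-0.148

Mean x̄ = (3 − 9 + 0 + 0 − 6 − 8 + 7 − 7 + 0 − 11 + 1)/11 = -2.7273
Numerator Σ_{t=1}^{8}(x_t−x̄)(x_{t+3}−x̄) = -48.4959
Denominator Σ(x_t−x̄)² = 328.1818
r_3 = -48.4959 / 328.1818 = -0.148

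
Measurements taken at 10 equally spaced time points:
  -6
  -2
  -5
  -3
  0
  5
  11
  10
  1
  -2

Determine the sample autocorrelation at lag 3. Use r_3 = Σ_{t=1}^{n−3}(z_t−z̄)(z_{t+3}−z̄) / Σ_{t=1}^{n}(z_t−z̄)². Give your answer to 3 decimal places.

-0.224

Mean z̄ = (-6 − 2 − 5 − 3 + 0 + 5 + 11 + 10 + 1 − 2)/10 = 0.9000
Σ(z_t−z̄)(z_{t+3}−z̄) = (26.9100) + (2.6100) + (-24.1900) + (-39.3900) + (-8.1900) + (0.4100) + (-29.2900) = -71.1300
Denominator Σ(z_t−z̄)² = 316.9000
r_3 = -71.1300 / 316.9000 = -0.224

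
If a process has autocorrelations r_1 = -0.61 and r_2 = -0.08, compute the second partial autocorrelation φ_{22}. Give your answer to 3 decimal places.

-0.720

φ_{22} = (r_2 − r_1²) / (1 − r_1²)
r_1² = (-0.61)² = 0.3721
Numerator = -0.08 − 0.3721 = -0.4521; denominator = 1 − 0.3721 = 0.6279
φ_{22} = -0.4521 / 0.6279 = -0.720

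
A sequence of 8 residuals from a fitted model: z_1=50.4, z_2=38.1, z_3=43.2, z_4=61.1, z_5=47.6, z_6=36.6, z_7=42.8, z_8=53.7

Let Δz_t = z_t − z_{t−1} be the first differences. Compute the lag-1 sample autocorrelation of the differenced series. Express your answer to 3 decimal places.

First differences Δz: -12.3, 5.1, 17.9, -13.5, -11.0, 6.2, 10.9
Mean of differences = 0.4714
Numerator Σ(Δz_t−Δz̄)(Δz_{t+1}−Δz̄) = -67.6480
Denominator Σ(Δz_t−Δz̄)² = 956.6543
r_1(Δz) = -67.6480 / 956.6543 = -0.071

-0.071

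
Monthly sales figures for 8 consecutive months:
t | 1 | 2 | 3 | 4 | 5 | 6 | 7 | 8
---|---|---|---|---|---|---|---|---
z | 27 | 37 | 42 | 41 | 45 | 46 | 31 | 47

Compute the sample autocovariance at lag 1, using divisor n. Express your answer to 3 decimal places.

-5.781

Mean z̄ = (27 + 37 + 42 + 41 + 45 + 46 + 31 + 47)/8 = 39.5000
Deviations: -12.5000, -2.5000, 2.5000, 1.5000, 5.5000, 6.5000, -8.5000, 7.5000
Σ_{t=1}^{7}(z_t−z̄)(z_{t+1}−z̄) = -46.2500
γ_1 = -46.2500 / 8 = -5.781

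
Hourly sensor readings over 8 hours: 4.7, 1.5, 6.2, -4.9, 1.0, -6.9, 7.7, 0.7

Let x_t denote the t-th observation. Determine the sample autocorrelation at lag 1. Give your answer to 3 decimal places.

-0.443

Mean x̄ = (4.7 + 1.5 + 6.2 − 4.9 + 1.0 − 6.9 + 7.7 + 0.7)/8 = 1.2500
Σ(x_t−x̄)(x_{t+1}−x̄) = (0.8625) + (1.2375) + (-30.4425) + (1.5375) + (2.0375) + (-52.5675) + (-3.5475) = -80.8825
Denominator Σ(x_t−x̄)² = 182.6800
r_1 = -80.8825 / 182.6800 = -0.443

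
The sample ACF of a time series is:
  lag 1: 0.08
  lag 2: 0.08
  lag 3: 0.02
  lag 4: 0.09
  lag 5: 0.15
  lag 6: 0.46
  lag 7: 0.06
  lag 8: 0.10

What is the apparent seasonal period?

6

The largest autocorrelation is r_6 = 0.46; the remaining lags stay at or below 0.15.
The dominant spike at lag 6 indicates a seasonal period of 6.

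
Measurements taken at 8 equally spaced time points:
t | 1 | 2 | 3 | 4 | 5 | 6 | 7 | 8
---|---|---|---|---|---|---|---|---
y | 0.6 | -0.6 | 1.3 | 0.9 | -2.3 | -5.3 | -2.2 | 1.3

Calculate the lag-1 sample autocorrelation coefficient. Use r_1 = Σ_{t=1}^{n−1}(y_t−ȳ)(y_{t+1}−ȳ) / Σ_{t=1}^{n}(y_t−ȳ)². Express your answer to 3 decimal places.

0.311

Mean ȳ = (0.6 − 0.6 + 1.3 + 0.9 − 2.3 − 5.3 − 2.2 + 1.3)/8 = -0.7875
Σ(y_t−ȳ)(y_{t+1}−ȳ) = (0.2602) + (0.3914) + (3.5227) + (-2.5523) + (6.8252) + (6.3739) + (-2.9486) = 11.8723
Denominator Σ(y_t−ȳ)² = 38.1688
r_1 = 11.8723 / 38.1688 = 0.311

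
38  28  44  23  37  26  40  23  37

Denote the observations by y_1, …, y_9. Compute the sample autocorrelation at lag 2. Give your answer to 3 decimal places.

Mean ȳ = (38 + 28 + 44 + 23 + 37 + 26 + 40 + 23 + 37)/9 = 32.8889
Numerator Σ_{t=1}^{7}(y_t−ȳ)(y_{t+2}−ȳ) = 345.5309
Denominator Σ(y_t−ȳ)² = 500.8889
r_2 = 345.5309 / 500.8889 = 0.690

0.690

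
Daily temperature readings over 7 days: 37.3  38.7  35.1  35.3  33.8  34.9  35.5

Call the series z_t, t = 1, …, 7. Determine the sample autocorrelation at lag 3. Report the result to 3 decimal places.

Mean z̄ = (37.3 + 38.7 + 35.1 + 35.3 + 33.8 + 34.9 + 35.5)/7 = 35.8000
Deviations from mean: 1.5000, 2.9000, -0.7000, -0.5000, -2.0000, -0.9000, -0.3000
Σ(z_t−z̄)(z_{t+3}−z̄) = (-0.7500) + (-5.8000) + (0.6300) + (0.1500) = -5.7700
Denominator Σ(z_t−z̄)² = 16.3000
r_3 = -5.7700 / 16.3000 = -0.354

-0.354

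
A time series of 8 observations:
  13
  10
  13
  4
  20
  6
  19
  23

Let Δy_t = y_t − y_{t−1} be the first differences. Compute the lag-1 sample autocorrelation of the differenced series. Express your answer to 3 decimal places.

First differences Δy: -3, 3, -9, 16, -14, 13, 4
Mean of differences = 1.4286
Numerator Σ(Δy_t−Δȳ)(Δy_{t+1}−Δȳ) = -548.8980
Denominator Σ(Δy_t−Δȳ)² = 721.7143
r_1(Δy) = -548.8980 / 721.7143 = -0.761

-0.761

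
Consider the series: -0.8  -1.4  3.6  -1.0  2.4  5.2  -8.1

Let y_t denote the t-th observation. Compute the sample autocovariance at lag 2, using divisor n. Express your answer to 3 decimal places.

Mean ȳ = (-0.8 − 1.4 + 3.6 − 1.0 + 2.4 + 5.2 − 8.1)/7 = -0.0143
Deviations: -0.7857, -1.3857, 3.6143, -0.9857, 2.4143, 5.2143, -8.0857
Σ_{t=1}^{5}(y_t−ȳ)(y_{t+2}−ȳ) = -17.4090
γ_2 = -17.4090 / 7 = -2.487

-2.487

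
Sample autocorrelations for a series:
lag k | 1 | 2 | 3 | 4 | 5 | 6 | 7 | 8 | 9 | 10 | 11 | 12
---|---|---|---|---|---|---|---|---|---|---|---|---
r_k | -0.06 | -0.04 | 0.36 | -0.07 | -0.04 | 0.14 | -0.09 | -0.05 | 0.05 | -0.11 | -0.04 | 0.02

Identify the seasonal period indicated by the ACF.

3

The largest autocorrelation is r_3 = 0.36; the remaining lags stay at or below 0.14.
The dominant spike at lag 3 indicates a seasonal period of 3.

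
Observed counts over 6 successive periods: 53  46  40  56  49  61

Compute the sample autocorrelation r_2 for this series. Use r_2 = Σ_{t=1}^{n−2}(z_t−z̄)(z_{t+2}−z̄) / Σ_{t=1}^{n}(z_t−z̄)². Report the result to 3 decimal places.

Mean z̄ = (53 + 46 + 40 + 56 + 49 + 61)/6 = 50.8333
Σ(z_t−z̄)(z_{t+2}−z̄) = (-23.4722) + (-24.9722) + (19.8611) + (52.5278) = 23.9444
Denominator Σ(z_t−z̄)² = 278.8333
r_2 = 23.9444 / 278.8333 = 0.086

0.086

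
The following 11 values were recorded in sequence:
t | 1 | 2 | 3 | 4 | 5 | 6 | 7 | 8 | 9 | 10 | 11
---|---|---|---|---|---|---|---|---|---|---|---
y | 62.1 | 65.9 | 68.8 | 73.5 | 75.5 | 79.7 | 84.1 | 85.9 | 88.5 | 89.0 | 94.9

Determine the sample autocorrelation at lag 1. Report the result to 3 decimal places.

0.701

Mean ȳ = (62.1 + 65.9 + 68.8 + 73.5 + 75.5 + 79.7 + 84.1 + 85.9 + 88.5 + 89.0 + 94.9)/11 = 78.9000
Numerator Σ_{t=1}^{10}(y_t−ȳ)(y_{t+1}−ȳ) = 786.2000
Denominator Σ(y_t−ȳ)² = 1120.8200
r_1 = 786.2000 / 1120.8200 = 0.701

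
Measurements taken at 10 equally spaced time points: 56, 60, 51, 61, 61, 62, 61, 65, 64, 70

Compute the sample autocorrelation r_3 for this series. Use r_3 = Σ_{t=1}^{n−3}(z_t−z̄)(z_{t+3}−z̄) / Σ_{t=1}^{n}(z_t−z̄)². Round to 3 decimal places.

-0.031

Mean z̄ = (56 + 60 + 51 + 61 + 61 + 62 + 61 + 65 + 64 + 70)/10 = 61.1000
Numerator Σ_{t=1}^{7}(z_t−z̄)(z_{t+3}−z̄) = -7.1300
Denominator Σ(z_t−z̄)² = 232.9000
r_3 = -7.1300 / 232.9000 = -0.031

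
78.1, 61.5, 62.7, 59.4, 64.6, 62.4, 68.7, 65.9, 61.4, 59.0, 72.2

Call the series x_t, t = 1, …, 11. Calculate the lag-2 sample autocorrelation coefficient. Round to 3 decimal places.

-0.125

Mean x̄ = (78.1 + 61.5 + 62.7 + 59.4 + 64.6 + 62.4 + 68.7 + 65.9 + 61.4 + 59.0 + 72.2)/11 = 65.0818
Numerator Σ_{t=1}^{9}(x_t−x̄)(x_{t+2}−x̄) = -42.7134
Denominator Σ(x_t−x̄)² = 342.6564
r_2 = -42.7134 / 342.6564 = -0.125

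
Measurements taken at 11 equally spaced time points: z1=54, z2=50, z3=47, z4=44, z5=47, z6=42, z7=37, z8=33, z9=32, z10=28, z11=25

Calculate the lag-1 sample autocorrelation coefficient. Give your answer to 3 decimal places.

Mean z̄ = (54 + 50 + 47 + 44 + 47 + 42 + 37 + 33 + 32 + 28 + 25)/11 = 39.9091
Numerator Σ_{t=1}^{10}(z_t−z̄)(z_{t+1}−z̄) = 626.9917
Denominator Σ(z_t−z̄)² = 904.9091
r_1 = 626.9917 / 904.9091 = 0.693

0.693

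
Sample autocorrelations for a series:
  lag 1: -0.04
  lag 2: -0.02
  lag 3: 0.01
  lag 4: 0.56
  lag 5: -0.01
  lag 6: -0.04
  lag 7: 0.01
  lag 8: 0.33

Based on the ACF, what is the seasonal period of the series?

The largest autocorrelation is r_4 = 0.56, with a weaker echo at lag 8 (0.33); the remaining lags stay at or below 0.01.
The dominant spike at lag 4 indicates a seasonal period of 4.

4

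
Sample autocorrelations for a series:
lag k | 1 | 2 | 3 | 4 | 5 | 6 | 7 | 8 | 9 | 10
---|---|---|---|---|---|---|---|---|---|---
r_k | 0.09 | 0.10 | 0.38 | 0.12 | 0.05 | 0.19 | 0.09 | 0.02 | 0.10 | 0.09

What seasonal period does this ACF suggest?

The largest autocorrelation is r_3 = 0.38, with a weaker echo at lag 6 (0.19); the remaining lags stay at or below 0.12.
The dominant spike at lag 3 indicates a seasonal period of 3.

3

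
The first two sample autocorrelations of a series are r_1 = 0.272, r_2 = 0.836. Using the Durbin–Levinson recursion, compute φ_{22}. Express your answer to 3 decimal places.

0.823

φ_{22} = (r_2 − r_1²) / (1 − r_1²)
r_1² = (0.272)² = 0.073984
Numerator = 0.836 − 0.0740 = 0.7620; denominator = 1 − 0.0740 = 0.9260
φ_{22} = 0.7620 / 0.9260 = 0.823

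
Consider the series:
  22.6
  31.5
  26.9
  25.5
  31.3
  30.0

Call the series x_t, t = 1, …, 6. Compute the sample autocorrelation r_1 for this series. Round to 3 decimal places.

-0.338

Mean x̄ = (22.6 + 31.5 + 26.9 + 25.5 + 31.3 + 30.0)/6 = 27.9667
Deviations from mean: -5.3667, 3.5333, -1.0667, -2.4667, 3.3333, 2.0333
Σ(x_t−x̄)(x_{t+1}−x̄) = (-18.9622) + (-3.7689) + (2.6311) + (-8.2222) + (6.7778) = -21.5444
Denominator Σ(x_t−x̄)² = 63.7533
r_1 = -21.5444 / 63.7533 = -0.338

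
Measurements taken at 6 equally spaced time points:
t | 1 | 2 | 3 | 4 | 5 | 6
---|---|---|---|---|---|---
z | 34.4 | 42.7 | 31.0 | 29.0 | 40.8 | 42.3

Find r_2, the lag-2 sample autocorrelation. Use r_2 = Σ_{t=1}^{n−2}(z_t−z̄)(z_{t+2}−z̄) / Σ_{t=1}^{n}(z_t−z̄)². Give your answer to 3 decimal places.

-0.549

Mean z̄ = (34.4 + 42.7 + 31.0 + 29.0 + 40.8 + 42.3)/6 = 36.7000
Deviations from mean: -2.3000, 6.0000, -5.7000, -7.7000, 4.1000, 5.6000
Σ(z_t−z̄)(z_{t+2}−z̄) = (13.1100) + (-46.2000) + (-23.3700) + (-43.1200) = -99.5800
Denominator Σ(z_t−z̄)² = 181.2400
r_2 = -99.5800 / 181.2400 = -0.549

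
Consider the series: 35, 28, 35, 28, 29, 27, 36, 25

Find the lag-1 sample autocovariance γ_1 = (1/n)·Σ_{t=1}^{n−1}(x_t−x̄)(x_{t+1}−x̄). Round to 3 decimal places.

-9.283

Mean x̄ = (35 + 28 + 35 + 28 + 29 + 27 + 36 + 25)/8 = 30.3750
Deviations: 4.6250, -2.3750, 4.6250, -2.3750, -1.3750, -3.3750, 5.6250, -5.3750
Σ_{t=1}^{7}(x_t−x̄)(x_{t+1}−x̄) = -74.2656
γ_1 = -74.2656 / 8 = -9.283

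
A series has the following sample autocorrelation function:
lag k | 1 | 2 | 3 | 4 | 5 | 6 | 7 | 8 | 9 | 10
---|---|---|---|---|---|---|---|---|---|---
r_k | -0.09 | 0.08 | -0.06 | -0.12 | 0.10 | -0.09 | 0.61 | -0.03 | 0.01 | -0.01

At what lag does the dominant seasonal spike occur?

The largest autocorrelation is r_7 = 0.61; the remaining lags stay at or below 0.10.
The dominant spike at lag 7 indicates a seasonal period of 7.

7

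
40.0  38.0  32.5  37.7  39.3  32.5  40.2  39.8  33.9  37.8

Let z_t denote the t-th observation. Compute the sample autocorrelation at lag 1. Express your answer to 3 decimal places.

Mean z̄ = (40.0 + 38.0 + 32.5 + 37.7 + 39.3 + 32.5 + 40.2 + 39.8 + 33.9 + 37.8)/10 = 37.1700
Numerator Σ_{t=1}^{9}(z_t−z̄)(z_{t+1}−z̄) = -29.6619
Denominator Σ(z_t−z̄)² = 84.3210
r_1 = -29.6619 / 84.3210 = -0.352

-0.352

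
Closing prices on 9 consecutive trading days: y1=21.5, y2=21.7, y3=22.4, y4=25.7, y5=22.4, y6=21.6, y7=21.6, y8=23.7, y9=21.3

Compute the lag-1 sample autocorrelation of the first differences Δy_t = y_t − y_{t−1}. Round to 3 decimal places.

First differences Δy: 0.2, 0.7, 3.3, -3.3, -0.8, 0.0, 2.1, -2.4
Mean of differences = -0.0250
Numerator Σ(Δy_t−Δȳ)(Δy_{t+1}−Δȳ) = -10.7906
Denominator Σ(Δy_t−Δȳ)² = 33.1150
r_1(Δy) = -10.7906 / 33.1150 = -0.326

-0.326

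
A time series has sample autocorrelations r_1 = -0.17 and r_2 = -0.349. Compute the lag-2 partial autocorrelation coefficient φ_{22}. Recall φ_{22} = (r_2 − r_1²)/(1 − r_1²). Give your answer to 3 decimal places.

-0.389

φ_{22} = (r_2 − r_1²) / (1 − r_1²)
r_1² = (-0.17)² = 0.0289
Numerator = -0.349 − 0.0289 = -0.3779; denominator = 1 − 0.0289 = 0.9711
φ_{22} = -0.3779 / 0.9711 = -0.389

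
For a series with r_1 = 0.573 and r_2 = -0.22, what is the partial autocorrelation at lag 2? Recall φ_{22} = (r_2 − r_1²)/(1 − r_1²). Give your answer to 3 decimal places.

φ_{22} = (r_2 − r_1²) / (1 − r_1²)
r_1² = (0.573)² = 0.328329
Numerator = -0.22 − 0.3283 = -0.5483; denominator = 1 − 0.3283 = 0.6717
φ_{22} = -0.5483 / 0.6717 = -0.816

-0.816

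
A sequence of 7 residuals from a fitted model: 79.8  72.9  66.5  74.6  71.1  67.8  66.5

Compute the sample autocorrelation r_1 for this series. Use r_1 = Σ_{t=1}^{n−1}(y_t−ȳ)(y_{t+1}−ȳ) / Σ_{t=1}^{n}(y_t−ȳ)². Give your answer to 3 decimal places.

0.048

Mean ȳ = (79.8 + 72.9 + 66.5 + 74.6 + 71.1 + 67.8 + 66.5)/7 = 71.3143
Deviations from mean: 8.4857, 1.5857, -4.8143, 3.2857, -0.2143, -3.5143, -4.8143
Numerator Σ_{t=1}^{6}(y_t−ȳ)(y_{t+1}−ȳ) = 6.9712
Denominator Σ(y_t−ȳ)² = 144.0686
r_1 = 6.9712 / 144.0686 = 0.048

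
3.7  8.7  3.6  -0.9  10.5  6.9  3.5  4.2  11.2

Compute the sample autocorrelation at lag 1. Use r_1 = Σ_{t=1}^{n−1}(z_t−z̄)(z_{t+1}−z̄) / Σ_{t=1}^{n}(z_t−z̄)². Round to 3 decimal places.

-0.260

Mean z̄ = (3.7 + 8.7 + 3.6 − 0.9 + 10.5 + 6.9 + 3.5 + 4.2 + 11.2)/9 = 5.7111
Numerator Σ_{t=1}^{8}(z_t−z̄)(z_{t+1}−z̄) = -31.9123
Denominator Σ(z_t−z̄)² = 122.7889
r_1 = -31.9123 / 122.7889 = -0.260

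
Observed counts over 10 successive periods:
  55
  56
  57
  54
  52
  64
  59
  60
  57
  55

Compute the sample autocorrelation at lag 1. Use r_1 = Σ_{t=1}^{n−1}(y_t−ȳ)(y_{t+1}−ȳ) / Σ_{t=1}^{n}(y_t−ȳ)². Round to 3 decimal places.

0.022

Mean ȳ = (55 + 56 + 57 + 54 + 52 + 64 + 59 + 60 + 57 + 55)/10 = 56.9000
Numerator Σ_{t=1}^{9}(y_t−ȳ)(y_{t+1}−ȳ) = 2.2900
Denominator Σ(y_t−ȳ)² = 104.9000
r_1 = 2.2900 / 104.9000 = 0.022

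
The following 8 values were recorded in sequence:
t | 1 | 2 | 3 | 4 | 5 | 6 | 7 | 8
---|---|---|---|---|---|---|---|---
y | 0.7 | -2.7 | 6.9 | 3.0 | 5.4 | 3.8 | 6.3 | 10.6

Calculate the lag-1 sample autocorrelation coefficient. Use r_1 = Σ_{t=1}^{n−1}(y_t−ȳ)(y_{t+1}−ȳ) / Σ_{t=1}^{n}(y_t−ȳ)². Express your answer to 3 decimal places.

Mean ȳ = (0.7 − 2.7 + 6.9 + 3.0 + 5.4 + 3.8 + 6.3 + 10.6)/8 = 4.2500
Deviations from mean: -3.5500, -6.9500, 2.6500, -1.2500, 1.1500, -0.4500, 2.0500, 6.3500
Σ(y_t−ȳ)(y_{t+1}−ȳ) = (24.6725) + (-18.4175) + (-3.3125) + (-1.4375) + (-0.5175) + (-0.9225) + (13.0175) = 13.0825
Denominator Σ(y_t−ȳ)² = 115.5400
r_1 = 13.0825 / 115.5400 = 0.113

0.113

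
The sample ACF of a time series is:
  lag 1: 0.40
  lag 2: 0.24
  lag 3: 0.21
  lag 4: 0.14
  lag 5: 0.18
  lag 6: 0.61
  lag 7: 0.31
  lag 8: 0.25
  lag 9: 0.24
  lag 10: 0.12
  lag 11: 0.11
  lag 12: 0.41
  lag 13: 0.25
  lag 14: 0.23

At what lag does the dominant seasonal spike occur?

6

The largest autocorrelation is r_6 = 0.61, with a weaker echo at lag 12 (0.41); the remaining lags stay at or below 0.40. The elevated value at lag 1 (0.40), dropping to 0.24 at lag 2, reflects decaying short-term dependence rather than seasonality.
The dominant spike at lag 6 indicates a seasonal period of 6.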